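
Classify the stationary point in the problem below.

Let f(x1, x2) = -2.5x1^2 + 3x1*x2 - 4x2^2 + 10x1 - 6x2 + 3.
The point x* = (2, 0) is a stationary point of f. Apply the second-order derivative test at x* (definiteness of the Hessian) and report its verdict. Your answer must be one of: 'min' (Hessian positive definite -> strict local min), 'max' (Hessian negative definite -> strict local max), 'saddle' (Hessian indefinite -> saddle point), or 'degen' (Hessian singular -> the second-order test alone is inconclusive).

Compute the Hessian H = grad^2 f:
  H = [[-5, 3], [3, -8]]
Verify stationarity: grad f(x*) = H x* + g = (0, 0).
Eigenvalues of H: -9.8541, -3.1459.
Both eigenvalues < 0, so H is negative definite -> x* is a strict local max.

max


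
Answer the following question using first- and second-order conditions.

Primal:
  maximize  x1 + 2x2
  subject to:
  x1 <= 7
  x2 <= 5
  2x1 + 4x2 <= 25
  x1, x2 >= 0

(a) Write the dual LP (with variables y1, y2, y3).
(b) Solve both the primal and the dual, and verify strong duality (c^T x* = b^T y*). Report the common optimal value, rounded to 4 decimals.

The standard primal-dual pair for 'max c^T x s.t. A x <= b, x >= 0' is:
  Dual:  min b^T y  s.t.  A^T y >= c,  y >= 0.

So the dual LP is:
  minimize  7y1 + 5y2 + 25y3
  subject to:
    y1 + 2y3 >= 1
    y2 + 4y3 >= 2
    y1, y2, y3 >= 0

Solving the primal: x* = (2.5, 5).
  primal value c^T x* = 12.5.
Solving the dual: y* = (0, 0, 0.5).
  dual value b^T y* = 12.5.
Strong duality: c^T x* = b^T y*. Confirmed.

12.5


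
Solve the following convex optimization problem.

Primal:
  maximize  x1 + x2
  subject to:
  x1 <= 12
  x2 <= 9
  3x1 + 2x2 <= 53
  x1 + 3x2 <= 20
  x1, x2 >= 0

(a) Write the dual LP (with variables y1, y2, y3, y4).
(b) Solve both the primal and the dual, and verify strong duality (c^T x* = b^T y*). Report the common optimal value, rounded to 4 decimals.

The standard primal-dual pair for 'max c^T x s.t. A x <= b, x >= 0' is:
  Dual:  min b^T y  s.t.  A^T y >= c,  y >= 0.

So the dual LP is:
  minimize  12y1 + 9y2 + 53y3 + 20y4
  subject to:
    y1 + 3y3 + y4 >= 1
    y2 + 2y3 + 3y4 >= 1
    y1, y2, y3, y4 >= 0

Solving the primal: x* = (12, 2.6667).
  primal value c^T x* = 14.6667.
Solving the dual: y* = (0.6667, 0, 0, 0.3333).
  dual value b^T y* = 14.6667.
Strong duality: c^T x* = b^T y*. Confirmed.

14.6667


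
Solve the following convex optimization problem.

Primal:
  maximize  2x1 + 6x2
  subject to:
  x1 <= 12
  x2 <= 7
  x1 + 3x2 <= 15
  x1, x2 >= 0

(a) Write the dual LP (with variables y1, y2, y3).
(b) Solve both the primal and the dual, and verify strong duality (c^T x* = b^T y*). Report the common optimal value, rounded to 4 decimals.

The standard primal-dual pair for 'max c^T x s.t. A x <= b, x >= 0' is:
  Dual:  min b^T y  s.t.  A^T y >= c,  y >= 0.

So the dual LP is:
  minimize  12y1 + 7y2 + 15y3
  subject to:
    y1 + y3 >= 2
    y2 + 3y3 >= 6
    y1, y2, y3 >= 0

Solving the primal: x* = (0, 5).
  primal value c^T x* = 30.
Solving the dual: y* = (0, 0, 2).
  dual value b^T y* = 30.
Strong duality: c^T x* = b^T y*. Confirmed.

30


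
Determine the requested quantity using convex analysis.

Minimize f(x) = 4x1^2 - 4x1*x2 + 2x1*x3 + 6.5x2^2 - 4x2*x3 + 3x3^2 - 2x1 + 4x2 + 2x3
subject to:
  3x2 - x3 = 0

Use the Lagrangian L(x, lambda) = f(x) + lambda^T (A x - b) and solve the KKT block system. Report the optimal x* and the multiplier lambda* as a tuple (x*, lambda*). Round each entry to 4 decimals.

Form the Lagrangian:
  L(x, lambda) = (1/2) x^T Q x + c^T x + lambda^T (A x - b)
Stationarity (grad_x L = 0): Q x + c + A^T lambda = 0.
Primal feasibility: A x = b.

This gives the KKT block system:
  [ Q   A^T ] [ x     ]   [-c ]
  [ A    0  ] [ lambda ] = [ b ]

Solving the linear system:
  x*      = (0.3118, -0.2471, -0.7412)
  lambda* = (-0.8353)
  f(x*)   = -1.5471

x* = (0.3118, -0.2471, -0.7412), lambda* = (-0.8353)


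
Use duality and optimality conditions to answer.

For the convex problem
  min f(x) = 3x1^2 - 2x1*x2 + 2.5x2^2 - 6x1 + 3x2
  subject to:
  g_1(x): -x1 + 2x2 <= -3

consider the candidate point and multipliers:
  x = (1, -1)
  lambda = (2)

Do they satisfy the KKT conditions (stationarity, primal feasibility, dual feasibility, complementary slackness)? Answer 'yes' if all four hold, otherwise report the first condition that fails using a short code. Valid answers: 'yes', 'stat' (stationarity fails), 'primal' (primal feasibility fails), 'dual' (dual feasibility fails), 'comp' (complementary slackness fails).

Gradient of f: grad f(x) = Q x + c = (2, -4)
Constraint values g_i(x) = a_i^T x - b_i:
  g_1((1, -1)) = 0
Stationarity residual: grad f(x) + sum_i lambda_i a_i = (0, 0)
  -> stationarity OK
Primal feasibility (all g_i <= 0): OK
Dual feasibility (all lambda_i >= 0): OK
Complementary slackness (lambda_i * g_i(x) = 0 for all i): OK

Verdict: yes, KKT holds.

yes


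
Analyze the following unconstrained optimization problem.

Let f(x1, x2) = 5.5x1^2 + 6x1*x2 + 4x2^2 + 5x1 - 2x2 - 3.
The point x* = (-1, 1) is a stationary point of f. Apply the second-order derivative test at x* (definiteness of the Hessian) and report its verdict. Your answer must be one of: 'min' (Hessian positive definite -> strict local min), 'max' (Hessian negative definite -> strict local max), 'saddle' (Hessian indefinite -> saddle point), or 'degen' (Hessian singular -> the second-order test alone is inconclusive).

Compute the Hessian H = grad^2 f:
  H = [[11, 6], [6, 8]]
Verify stationarity: grad f(x*) = H x* + g = (0, 0).
Eigenvalues of H: 3.3153, 15.6847.
Both eigenvalues > 0, so H is positive definite -> x* is a strict local min.

min


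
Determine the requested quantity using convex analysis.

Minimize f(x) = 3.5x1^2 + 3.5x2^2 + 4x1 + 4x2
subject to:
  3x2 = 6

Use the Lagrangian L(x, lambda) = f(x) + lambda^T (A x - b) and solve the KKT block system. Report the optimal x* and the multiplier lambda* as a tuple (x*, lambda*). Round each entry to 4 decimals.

Form the Lagrangian:
  L(x, lambda) = (1/2) x^T Q x + c^T x + lambda^T (A x - b)
Stationarity (grad_x L = 0): Q x + c + A^T lambda = 0.
Primal feasibility: A x = b.

This gives the KKT block system:
  [ Q   A^T ] [ x     ]   [-c ]
  [ A    0  ] [ lambda ] = [ b ]

Solving the linear system:
  x*      = (-0.5714, 2)
  lambda* = (-6)
  f(x*)   = 20.8571

x* = (-0.5714, 2), lambda* = (-6)


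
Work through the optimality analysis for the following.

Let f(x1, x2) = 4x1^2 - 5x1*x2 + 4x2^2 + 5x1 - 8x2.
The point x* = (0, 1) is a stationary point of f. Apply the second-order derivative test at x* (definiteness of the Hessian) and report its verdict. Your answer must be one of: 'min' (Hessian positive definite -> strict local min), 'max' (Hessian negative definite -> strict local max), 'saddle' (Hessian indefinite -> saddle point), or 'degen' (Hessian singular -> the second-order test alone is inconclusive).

Compute the Hessian H = grad^2 f:
  H = [[8, -5], [-5, 8]]
Verify stationarity: grad f(x*) = H x* + g = (0, 0).
Eigenvalues of H: 3, 13.
Both eigenvalues > 0, so H is positive definite -> x* is a strict local min.

min


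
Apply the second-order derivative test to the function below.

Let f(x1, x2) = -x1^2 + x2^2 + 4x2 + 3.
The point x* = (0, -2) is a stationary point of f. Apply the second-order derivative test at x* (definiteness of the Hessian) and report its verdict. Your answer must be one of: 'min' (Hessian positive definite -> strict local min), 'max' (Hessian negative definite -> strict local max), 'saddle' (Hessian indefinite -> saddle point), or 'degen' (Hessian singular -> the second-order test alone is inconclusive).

Compute the Hessian H = grad^2 f:
  H = [[-2, 0], [0, 2]]
Verify stationarity: grad f(x*) = H x* + g = (0, 0).
Eigenvalues of H: -2, 2.
Eigenvalues have mixed signs, so H is indefinite -> x* is a saddle point.

saddle


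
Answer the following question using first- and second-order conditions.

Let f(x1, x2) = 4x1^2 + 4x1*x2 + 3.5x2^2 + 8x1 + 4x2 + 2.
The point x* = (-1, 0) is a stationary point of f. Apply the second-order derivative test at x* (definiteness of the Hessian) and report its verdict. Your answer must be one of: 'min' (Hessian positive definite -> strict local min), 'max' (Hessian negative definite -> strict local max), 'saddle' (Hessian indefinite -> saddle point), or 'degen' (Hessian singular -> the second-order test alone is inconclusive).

Compute the Hessian H = grad^2 f:
  H = [[8, 4], [4, 7]]
Verify stationarity: grad f(x*) = H x* + g = (0, 0).
Eigenvalues of H: 3.4689, 11.5311.
Both eigenvalues > 0, so H is positive definite -> x* is a strict local min.

min


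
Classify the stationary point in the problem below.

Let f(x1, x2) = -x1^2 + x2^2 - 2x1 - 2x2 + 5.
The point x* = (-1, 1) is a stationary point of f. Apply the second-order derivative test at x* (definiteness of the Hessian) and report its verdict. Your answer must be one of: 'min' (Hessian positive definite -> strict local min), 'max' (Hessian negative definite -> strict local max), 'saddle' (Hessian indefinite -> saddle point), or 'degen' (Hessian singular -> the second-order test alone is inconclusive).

Compute the Hessian H = grad^2 f:
  H = [[-2, 0], [0, 2]]
Verify stationarity: grad f(x*) = H x* + g = (0, 0).
Eigenvalues of H: -2, 2.
Eigenvalues have mixed signs, so H is indefinite -> x* is a saddle point.

saddle


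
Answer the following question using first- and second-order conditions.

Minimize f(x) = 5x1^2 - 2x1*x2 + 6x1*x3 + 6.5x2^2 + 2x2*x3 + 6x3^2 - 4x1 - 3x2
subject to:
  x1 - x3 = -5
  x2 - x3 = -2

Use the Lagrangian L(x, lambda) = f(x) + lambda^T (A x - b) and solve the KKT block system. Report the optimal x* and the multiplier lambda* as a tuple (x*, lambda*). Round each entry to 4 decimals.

Form the Lagrangian:
  L(x, lambda) = (1/2) x^T Q x + c^T x + lambda^T (A x - b)
Stationarity (grad_x L = 0): Q x + c + A^T lambda = 0.
Primal feasibility: A x = b.

This gives the KKT block system:
  [ Q   A^T ] [ x     ]   [-c ]
  [ A    0  ] [ lambda ] = [ b ]

Solving the linear system:
  x*      = (-2.8085, 0.1915, 2.1915)
  lambda* = (19.3191, -9.4894)
  f(x*)   = 44.1383

x* = (-2.8085, 0.1915, 2.1915), lambda* = (19.3191, -9.4894)


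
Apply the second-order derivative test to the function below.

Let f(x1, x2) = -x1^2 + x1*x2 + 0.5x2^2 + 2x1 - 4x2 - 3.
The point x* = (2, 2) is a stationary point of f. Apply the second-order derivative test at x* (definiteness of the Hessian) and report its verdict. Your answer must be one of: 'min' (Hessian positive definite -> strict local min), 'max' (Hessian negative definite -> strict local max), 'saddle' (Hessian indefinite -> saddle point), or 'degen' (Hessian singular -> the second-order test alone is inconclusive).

Compute the Hessian H = grad^2 f:
  H = [[-2, 1], [1, 1]]
Verify stationarity: grad f(x*) = H x* + g = (0, 0).
Eigenvalues of H: -2.3028, 1.3028.
Eigenvalues have mixed signs, so H is indefinite -> x* is a saddle point.

saddle


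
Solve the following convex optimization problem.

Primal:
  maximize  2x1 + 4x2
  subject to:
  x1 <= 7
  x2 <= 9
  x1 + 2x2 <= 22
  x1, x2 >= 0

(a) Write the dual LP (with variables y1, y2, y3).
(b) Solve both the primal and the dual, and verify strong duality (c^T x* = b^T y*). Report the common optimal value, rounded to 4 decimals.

The standard primal-dual pair for 'max c^T x s.t. A x <= b, x >= 0' is:
  Dual:  min b^T y  s.t.  A^T y >= c,  y >= 0.

So the dual LP is:
  minimize  7y1 + 9y2 + 22y3
  subject to:
    y1 + y3 >= 2
    y2 + 2y3 >= 4
    y1, y2, y3 >= 0

Solving the primal: x* = (4, 9).
  primal value c^T x* = 44.
Solving the dual: y* = (0, 0, 2).
  dual value b^T y* = 44.
Strong duality: c^T x* = b^T y*. Confirmed.

44


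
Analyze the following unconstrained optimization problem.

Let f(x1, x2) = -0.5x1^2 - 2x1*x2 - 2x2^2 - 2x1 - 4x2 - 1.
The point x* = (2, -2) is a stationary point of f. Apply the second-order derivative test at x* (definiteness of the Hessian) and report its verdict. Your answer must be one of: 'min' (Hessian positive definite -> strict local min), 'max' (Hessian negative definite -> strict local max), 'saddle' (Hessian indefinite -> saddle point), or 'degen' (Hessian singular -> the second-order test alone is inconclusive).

Compute the Hessian H = grad^2 f:
  H = [[-1, -2], [-2, -4]]
Verify stationarity: grad f(x*) = H x* + g = (0, 0).
Eigenvalues of H: -5, 0.
H has a zero eigenvalue (singular; negative semidefinite but not definite), so H is neither positive definite, negative definite, nor indefinite. The second-order test alone is inconclusive -> degen.
(Indeed, f is constant along the null direction of H through x*, so x* is not a strict local extremum.)

degen


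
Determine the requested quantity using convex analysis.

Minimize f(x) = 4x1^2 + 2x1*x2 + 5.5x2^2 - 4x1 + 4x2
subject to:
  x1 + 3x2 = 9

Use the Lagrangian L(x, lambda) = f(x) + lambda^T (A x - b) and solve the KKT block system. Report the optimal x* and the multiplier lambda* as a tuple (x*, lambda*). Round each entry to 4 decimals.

Form the Lagrangian:
  L(x, lambda) = (1/2) x^T Q x + c^T x + lambda^T (A x - b)
Stationarity (grad_x L = 0): Q x + c + A^T lambda = 0.
Primal feasibility: A x = b.

This gives the KKT block system:
  [ Q   A^T ] [ x     ]   [-c ]
  [ A    0  ] [ lambda ] = [ b ]

Solving the linear system:
  x*      = (1.3099, 2.5634)
  lambda* = (-11.6056)
  f(x*)   = 54.7324

x* = (1.3099, 2.5634), lambda* = (-11.6056)


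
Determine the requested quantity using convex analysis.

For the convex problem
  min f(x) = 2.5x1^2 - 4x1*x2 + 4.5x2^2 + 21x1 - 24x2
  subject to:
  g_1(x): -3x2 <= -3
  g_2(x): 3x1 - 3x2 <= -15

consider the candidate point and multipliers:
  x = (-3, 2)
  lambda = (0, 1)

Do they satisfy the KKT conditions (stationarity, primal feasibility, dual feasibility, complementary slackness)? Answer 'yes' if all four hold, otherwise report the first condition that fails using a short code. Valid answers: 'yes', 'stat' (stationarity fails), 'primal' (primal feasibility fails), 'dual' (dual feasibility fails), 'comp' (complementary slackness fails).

Gradient of f: grad f(x) = Q x + c = (-2, 6)
Constraint values g_i(x) = a_i^T x - b_i:
  g_1((-3, 2)) = -3
  g_2((-3, 2)) = 0
Stationarity residual: grad f(x) + sum_i lambda_i a_i = (1, 3)
  -> stationarity FAILS
Primal feasibility (all g_i <= 0): OK
Dual feasibility (all lambda_i >= 0): OK
Complementary slackness (lambda_i * g_i(x) = 0 for all i): OK

Verdict: the first failing condition is stationarity -> stat.

stat


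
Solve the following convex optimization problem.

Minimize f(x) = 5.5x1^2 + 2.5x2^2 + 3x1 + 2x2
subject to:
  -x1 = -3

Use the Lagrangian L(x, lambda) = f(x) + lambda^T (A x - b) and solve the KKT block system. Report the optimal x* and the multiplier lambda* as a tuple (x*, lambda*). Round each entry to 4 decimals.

Form the Lagrangian:
  L(x, lambda) = (1/2) x^T Q x + c^T x + lambda^T (A x - b)
Stationarity (grad_x L = 0): Q x + c + A^T lambda = 0.
Primal feasibility: A x = b.

This gives the KKT block system:
  [ Q   A^T ] [ x     ]   [-c ]
  [ A    0  ] [ lambda ] = [ b ]

Solving the linear system:
  x*      = (3, -0.4)
  lambda* = (36)
  f(x*)   = 58.1

x* = (3, -0.4), lambda* = (36)


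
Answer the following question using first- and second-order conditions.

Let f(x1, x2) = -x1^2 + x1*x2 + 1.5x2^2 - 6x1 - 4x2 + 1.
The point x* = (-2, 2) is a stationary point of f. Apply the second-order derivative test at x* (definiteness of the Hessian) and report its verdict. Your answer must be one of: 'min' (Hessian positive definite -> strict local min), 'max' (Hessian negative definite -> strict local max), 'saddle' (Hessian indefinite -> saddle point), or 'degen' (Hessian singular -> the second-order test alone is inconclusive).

Compute the Hessian H = grad^2 f:
  H = [[-2, 1], [1, 3]]
Verify stationarity: grad f(x*) = H x* + g = (0, 0).
Eigenvalues of H: -2.1926, 3.1926.
Eigenvalues have mixed signs, so H is indefinite -> x* is a saddle point.

saddle


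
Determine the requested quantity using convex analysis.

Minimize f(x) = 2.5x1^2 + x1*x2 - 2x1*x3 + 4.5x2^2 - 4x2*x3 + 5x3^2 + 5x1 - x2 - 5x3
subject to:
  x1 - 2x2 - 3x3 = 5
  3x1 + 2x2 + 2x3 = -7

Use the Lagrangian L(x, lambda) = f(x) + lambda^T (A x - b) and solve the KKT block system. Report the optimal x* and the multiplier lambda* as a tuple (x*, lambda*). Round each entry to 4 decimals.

Form the Lagrangian:
  L(x, lambda) = (1/2) x^T Q x + c^T x + lambda^T (A x - b)
Stationarity (grad_x L = 0): Q x + c + A^T lambda = 0.
Primal feasibility: A x = b.

This gives the KKT block system:
  [ Q   A^T ] [ x     ]   [-c ]
  [ A    0  ] [ lambda ] = [ b ]

Solving the linear system:
  x*      = (-0.7936, -1.1352, -1.1744)
  lambda* = (-3.3036, 0.3527)
  f(x*)   = 11.013

x* = (-0.7936, -1.1352, -1.1744), lambda* = (-3.3036, 0.3527)


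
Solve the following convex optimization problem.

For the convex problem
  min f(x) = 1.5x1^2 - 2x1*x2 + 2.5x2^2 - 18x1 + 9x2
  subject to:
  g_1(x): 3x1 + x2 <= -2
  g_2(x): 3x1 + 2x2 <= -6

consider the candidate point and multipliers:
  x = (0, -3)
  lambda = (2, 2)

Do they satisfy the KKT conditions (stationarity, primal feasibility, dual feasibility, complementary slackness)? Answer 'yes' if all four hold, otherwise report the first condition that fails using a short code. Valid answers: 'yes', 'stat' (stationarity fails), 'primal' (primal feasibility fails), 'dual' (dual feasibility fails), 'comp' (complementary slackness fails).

Gradient of f: grad f(x) = Q x + c = (-12, -6)
Constraint values g_i(x) = a_i^T x - b_i:
  g_1((0, -3)) = -1
  g_2((0, -3)) = 0
Stationarity residual: grad f(x) + sum_i lambda_i a_i = (0, 0)
  -> stationarity OK
Primal feasibility (all g_i <= 0): OK
Dual feasibility (all lambda_i >= 0): OK
Complementary slackness (lambda_i * g_i(x) = 0 for all i): FAILS

Verdict: the first failing condition is complementary_slackness -> comp.

comp


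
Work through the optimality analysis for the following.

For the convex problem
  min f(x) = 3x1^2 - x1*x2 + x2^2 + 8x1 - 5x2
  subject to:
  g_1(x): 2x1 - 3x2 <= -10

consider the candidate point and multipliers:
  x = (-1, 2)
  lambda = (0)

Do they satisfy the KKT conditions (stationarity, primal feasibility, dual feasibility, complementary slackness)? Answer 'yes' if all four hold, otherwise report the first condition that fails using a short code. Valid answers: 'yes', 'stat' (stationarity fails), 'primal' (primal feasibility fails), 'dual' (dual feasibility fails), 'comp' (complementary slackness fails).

Gradient of f: grad f(x) = Q x + c = (0, 0)
Constraint values g_i(x) = a_i^T x - b_i:
  g_1((-1, 2)) = 2
Stationarity residual: grad f(x) + sum_i lambda_i a_i = (0, 0)
  -> stationarity OK
Primal feasibility (all g_i <= 0): FAILS
Dual feasibility (all lambda_i >= 0): OK
Complementary slackness (lambda_i * g_i(x) = 0 for all i): OK

Verdict: the first failing condition is primal_feasibility -> primal.

primal


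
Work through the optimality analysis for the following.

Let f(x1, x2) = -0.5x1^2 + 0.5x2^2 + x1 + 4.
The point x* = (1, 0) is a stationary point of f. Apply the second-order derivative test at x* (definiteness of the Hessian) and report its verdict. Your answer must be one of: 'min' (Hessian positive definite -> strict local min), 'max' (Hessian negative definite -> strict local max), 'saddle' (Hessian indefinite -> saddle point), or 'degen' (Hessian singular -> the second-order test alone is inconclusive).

Compute the Hessian H = grad^2 f:
  H = [[-1, 0], [0, 1]]
Verify stationarity: grad f(x*) = H x* + g = (0, 0).
Eigenvalues of H: -1, 1.
Eigenvalues have mixed signs, so H is indefinite -> x* is a saddle point.

saddle


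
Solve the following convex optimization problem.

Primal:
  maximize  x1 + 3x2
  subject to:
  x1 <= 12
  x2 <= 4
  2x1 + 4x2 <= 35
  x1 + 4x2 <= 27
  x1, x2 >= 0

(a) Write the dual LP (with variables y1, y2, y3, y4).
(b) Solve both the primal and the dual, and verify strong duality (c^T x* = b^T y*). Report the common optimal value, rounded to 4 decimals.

The standard primal-dual pair for 'max c^T x s.t. A x <= b, x >= 0' is:
  Dual:  min b^T y  s.t.  A^T y >= c,  y >= 0.

So the dual LP is:
  minimize  12y1 + 4y2 + 35y3 + 27y4
  subject to:
    y1 + 2y3 + y4 >= 1
    y2 + 4y3 + 4y4 >= 3
    y1, y2, y3, y4 >= 0

Solving the primal: x* = (9.5, 4).
  primal value c^T x* = 21.5.
Solving the dual: y* = (0, 1, 0.5, 0).
  dual value b^T y* = 21.5.
Strong duality: c^T x* = b^T y*. Confirmed.

21.5


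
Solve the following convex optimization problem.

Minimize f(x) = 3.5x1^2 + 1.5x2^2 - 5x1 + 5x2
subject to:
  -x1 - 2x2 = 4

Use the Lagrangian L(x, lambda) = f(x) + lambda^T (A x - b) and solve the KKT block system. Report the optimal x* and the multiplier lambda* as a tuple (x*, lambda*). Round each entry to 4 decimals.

Form the Lagrangian:
  L(x, lambda) = (1/2) x^T Q x + c^T x + lambda^T (A x - b)
Stationarity (grad_x L = 0): Q x + c + A^T lambda = 0.
Primal feasibility: A x = b.

This gives the KKT block system:
  [ Q   A^T ] [ x     ]   [-c ]
  [ A    0  ] [ lambda ] = [ b ]

Solving the linear system:
  x*      = (0.5806, -2.2903)
  lambda* = (-0.9355)
  f(x*)   = -5.3065

x* = (0.5806, -2.2903), lambda* = (-0.9355)


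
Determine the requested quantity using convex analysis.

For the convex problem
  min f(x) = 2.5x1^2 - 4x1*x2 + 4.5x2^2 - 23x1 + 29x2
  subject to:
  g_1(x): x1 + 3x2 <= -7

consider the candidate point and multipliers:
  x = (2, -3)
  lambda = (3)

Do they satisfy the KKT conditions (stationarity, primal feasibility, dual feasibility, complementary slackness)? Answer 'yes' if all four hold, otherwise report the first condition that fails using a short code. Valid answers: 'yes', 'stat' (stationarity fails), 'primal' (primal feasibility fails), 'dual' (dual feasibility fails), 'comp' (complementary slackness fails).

Gradient of f: grad f(x) = Q x + c = (-1, -6)
Constraint values g_i(x) = a_i^T x - b_i:
  g_1((2, -3)) = 0
Stationarity residual: grad f(x) + sum_i lambda_i a_i = (2, 3)
  -> stationarity FAILS
Primal feasibility (all g_i <= 0): OK
Dual feasibility (all lambda_i >= 0): OK
Complementary slackness (lambda_i * g_i(x) = 0 for all i): OK

Verdict: the first failing condition is stationarity -> stat.

stat


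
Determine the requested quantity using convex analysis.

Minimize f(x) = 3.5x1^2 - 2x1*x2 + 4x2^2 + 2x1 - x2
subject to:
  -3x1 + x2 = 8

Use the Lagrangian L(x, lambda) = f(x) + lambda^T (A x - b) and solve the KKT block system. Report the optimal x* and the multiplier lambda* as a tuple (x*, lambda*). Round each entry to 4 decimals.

Form the Lagrangian:
  L(x, lambda) = (1/2) x^T Q x + c^T x + lambda^T (A x - b)
Stationarity (grad_x L = 0): Q x + c + A^T lambda = 0.
Primal feasibility: A x = b.

This gives the KKT block system:
  [ Q   A^T ] [ x     ]   [-c ]
  [ A    0  ] [ lambda ] = [ b ]

Solving the linear system:
  x*      = (-2.6119, 0.1642)
  lambda* = (-5.5373)
  f(x*)   = 19.4552

x* = (-2.6119, 0.1642), lambda* = (-5.5373)


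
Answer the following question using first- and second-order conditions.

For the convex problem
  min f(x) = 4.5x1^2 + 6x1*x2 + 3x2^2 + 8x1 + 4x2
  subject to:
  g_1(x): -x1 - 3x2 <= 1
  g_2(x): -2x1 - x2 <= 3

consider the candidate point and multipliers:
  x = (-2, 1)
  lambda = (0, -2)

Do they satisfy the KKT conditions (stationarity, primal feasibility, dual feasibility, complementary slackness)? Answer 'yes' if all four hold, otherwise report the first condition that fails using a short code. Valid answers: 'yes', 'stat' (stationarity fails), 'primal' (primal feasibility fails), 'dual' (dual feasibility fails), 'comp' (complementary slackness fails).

Gradient of f: grad f(x) = Q x + c = (-4, -2)
Constraint values g_i(x) = a_i^T x - b_i:
  g_1((-2, 1)) = -2
  g_2((-2, 1)) = 0
Stationarity residual: grad f(x) + sum_i lambda_i a_i = (0, 0)
  -> stationarity OK
Primal feasibility (all g_i <= 0): OK
Dual feasibility (all lambda_i >= 0): FAILS
Complementary slackness (lambda_i * g_i(x) = 0 for all i): OK

Verdict: the first failing condition is dual_feasibility -> dual.

dual


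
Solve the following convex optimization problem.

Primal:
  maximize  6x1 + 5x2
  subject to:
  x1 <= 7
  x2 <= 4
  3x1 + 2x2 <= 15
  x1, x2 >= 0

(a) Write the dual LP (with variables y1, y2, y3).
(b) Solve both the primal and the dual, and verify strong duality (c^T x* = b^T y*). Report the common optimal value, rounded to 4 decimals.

The standard primal-dual pair for 'max c^T x s.t. A x <= b, x >= 0' is:
  Dual:  min b^T y  s.t.  A^T y >= c,  y >= 0.

So the dual LP is:
  minimize  7y1 + 4y2 + 15y3
  subject to:
    y1 + 3y3 >= 6
    y2 + 2y3 >= 5
    y1, y2, y3 >= 0

Solving the primal: x* = (2.3333, 4).
  primal value c^T x* = 34.
Solving the dual: y* = (0, 1, 2).
  dual value b^T y* = 34.
Strong duality: c^T x* = b^T y*. Confirmed.

34


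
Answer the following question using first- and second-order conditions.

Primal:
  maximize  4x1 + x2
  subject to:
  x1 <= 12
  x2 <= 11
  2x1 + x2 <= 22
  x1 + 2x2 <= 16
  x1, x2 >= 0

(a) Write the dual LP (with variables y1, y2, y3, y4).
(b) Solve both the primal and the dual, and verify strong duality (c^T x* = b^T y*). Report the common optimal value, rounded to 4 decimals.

The standard primal-dual pair for 'max c^T x s.t. A x <= b, x >= 0' is:
  Dual:  min b^T y  s.t.  A^T y >= c,  y >= 0.

So the dual LP is:
  minimize  12y1 + 11y2 + 22y3 + 16y4
  subject to:
    y1 + 2y3 + y4 >= 4
    y2 + y3 + 2y4 >= 1
    y1, y2, y3, y4 >= 0

Solving the primal: x* = (11, 0).
  primal value c^T x* = 44.
Solving the dual: y* = (0, 0, 2, 0).
  dual value b^T y* = 44.
Strong duality: c^T x* = b^T y*. Confirmed.

44


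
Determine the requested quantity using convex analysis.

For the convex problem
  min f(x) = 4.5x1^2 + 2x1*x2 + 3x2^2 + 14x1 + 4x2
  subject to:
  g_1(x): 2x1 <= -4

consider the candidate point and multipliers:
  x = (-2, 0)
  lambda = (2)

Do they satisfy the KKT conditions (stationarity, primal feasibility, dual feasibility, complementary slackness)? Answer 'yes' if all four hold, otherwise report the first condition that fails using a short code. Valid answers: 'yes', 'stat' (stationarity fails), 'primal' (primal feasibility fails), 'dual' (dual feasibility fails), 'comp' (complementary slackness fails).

Gradient of f: grad f(x) = Q x + c = (-4, 0)
Constraint values g_i(x) = a_i^T x - b_i:
  g_1((-2, 0)) = 0
Stationarity residual: grad f(x) + sum_i lambda_i a_i = (0, 0)
  -> stationarity OK
Primal feasibility (all g_i <= 0): OK
Dual feasibility (all lambda_i >= 0): OK
Complementary slackness (lambda_i * g_i(x) = 0 for all i): OK

Verdict: yes, KKT holds.

yes


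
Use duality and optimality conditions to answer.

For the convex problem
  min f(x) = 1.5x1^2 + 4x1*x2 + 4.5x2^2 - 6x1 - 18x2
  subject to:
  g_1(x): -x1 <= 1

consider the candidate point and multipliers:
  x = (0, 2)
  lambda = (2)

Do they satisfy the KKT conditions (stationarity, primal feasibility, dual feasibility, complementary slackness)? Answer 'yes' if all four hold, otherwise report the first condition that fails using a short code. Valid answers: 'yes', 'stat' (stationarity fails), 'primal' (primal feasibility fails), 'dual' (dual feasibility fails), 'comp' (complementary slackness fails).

Gradient of f: grad f(x) = Q x + c = (2, 0)
Constraint values g_i(x) = a_i^T x - b_i:
  g_1((0, 2)) = -1
Stationarity residual: grad f(x) + sum_i lambda_i a_i = (0, 0)
  -> stationarity OK
Primal feasibility (all g_i <= 0): OK
Dual feasibility (all lambda_i >= 0): OK
Complementary slackness (lambda_i * g_i(x) = 0 for all i): FAILS

Verdict: the first failing condition is complementary_slackness -> comp.

comp


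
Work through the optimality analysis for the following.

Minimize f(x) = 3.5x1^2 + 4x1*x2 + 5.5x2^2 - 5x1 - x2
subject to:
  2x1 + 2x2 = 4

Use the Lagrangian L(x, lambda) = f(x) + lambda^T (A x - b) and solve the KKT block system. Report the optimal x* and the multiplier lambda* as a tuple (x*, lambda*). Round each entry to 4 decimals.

Form the Lagrangian:
  L(x, lambda) = (1/2) x^T Q x + c^T x + lambda^T (A x - b)
Stationarity (grad_x L = 0): Q x + c + A^T lambda = 0.
Primal feasibility: A x = b.

This gives the KKT block system:
  [ Q   A^T ] [ x     ]   [-c ]
  [ A    0  ] [ lambda ] = [ b ]

Solving the linear system:
  x*      = (1.8, 0.2)
  lambda* = (-4.2)
  f(x*)   = 3.8

x* = (1.8, 0.2), lambda* = (-4.2)


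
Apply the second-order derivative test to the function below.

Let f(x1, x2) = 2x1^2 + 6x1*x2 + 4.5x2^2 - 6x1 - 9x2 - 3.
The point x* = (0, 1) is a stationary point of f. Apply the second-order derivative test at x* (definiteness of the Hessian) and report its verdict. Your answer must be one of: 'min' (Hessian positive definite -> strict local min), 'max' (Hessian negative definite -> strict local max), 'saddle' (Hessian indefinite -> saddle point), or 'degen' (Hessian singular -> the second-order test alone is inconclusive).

Compute the Hessian H = grad^2 f:
  H = [[4, 6], [6, 9]]
Verify stationarity: grad f(x*) = H x* + g = (0, 0).
Eigenvalues of H: 0, 13.
H has a zero eigenvalue (singular; positive semidefinite but not definite), so H is neither positive definite, negative definite, nor indefinite. The second-order test alone is inconclusive -> degen.
(Indeed, f is constant along the null direction of H through x*, so x* is not a strict local extremum.)

degen


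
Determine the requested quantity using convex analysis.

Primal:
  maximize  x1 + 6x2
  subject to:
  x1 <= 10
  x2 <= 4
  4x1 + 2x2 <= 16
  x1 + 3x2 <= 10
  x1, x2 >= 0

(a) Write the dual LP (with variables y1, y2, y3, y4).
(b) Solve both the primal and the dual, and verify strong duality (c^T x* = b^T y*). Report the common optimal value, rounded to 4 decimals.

The standard primal-dual pair for 'max c^T x s.t. A x <= b, x >= 0' is:
  Dual:  min b^T y  s.t.  A^T y >= c,  y >= 0.

So the dual LP is:
  minimize  10y1 + 4y2 + 16y3 + 10y4
  subject to:
    y1 + 4y3 + y4 >= 1
    y2 + 2y3 + 3y4 >= 6
    y1, y2, y3, y4 >= 0

Solving the primal: x* = (0, 3.3333).
  primal value c^T x* = 20.
Solving the dual: y* = (0, 0, 0, 2).
  dual value b^T y* = 20.
Strong duality: c^T x* = b^T y*. Confirmed.

20


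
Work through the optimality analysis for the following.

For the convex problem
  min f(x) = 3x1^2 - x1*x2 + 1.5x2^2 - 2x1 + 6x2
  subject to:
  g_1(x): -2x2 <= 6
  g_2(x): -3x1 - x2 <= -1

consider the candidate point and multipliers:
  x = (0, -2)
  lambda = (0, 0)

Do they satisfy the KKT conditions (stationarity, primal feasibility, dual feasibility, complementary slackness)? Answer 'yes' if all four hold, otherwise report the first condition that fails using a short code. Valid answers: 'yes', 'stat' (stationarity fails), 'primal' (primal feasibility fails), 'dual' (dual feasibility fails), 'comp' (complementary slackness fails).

Gradient of f: grad f(x) = Q x + c = (0, 0)
Constraint values g_i(x) = a_i^T x - b_i:
  g_1((0, -2)) = -2
  g_2((0, -2)) = 3
Stationarity residual: grad f(x) + sum_i lambda_i a_i = (0, 0)
  -> stationarity OK
Primal feasibility (all g_i <= 0): FAILS
Dual feasibility (all lambda_i >= 0): OK
Complementary slackness (lambda_i * g_i(x) = 0 for all i): OK

Verdict: the first failing condition is primal_feasibility -> primal.

primal


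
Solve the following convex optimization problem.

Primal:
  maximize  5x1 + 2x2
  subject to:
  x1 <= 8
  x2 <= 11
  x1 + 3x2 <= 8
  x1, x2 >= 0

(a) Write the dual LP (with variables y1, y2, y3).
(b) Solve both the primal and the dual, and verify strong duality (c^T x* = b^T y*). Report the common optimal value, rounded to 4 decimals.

The standard primal-dual pair for 'max c^T x s.t. A x <= b, x >= 0' is:
  Dual:  min b^T y  s.t.  A^T y >= c,  y >= 0.

So the dual LP is:
  minimize  8y1 + 11y2 + 8y3
  subject to:
    y1 + y3 >= 5
    y2 + 3y3 >= 2
    y1, y2, y3 >= 0

Solving the primal: x* = (8, 0).
  primal value c^T x* = 40.
Solving the dual: y* = (4.3333, 0, 0.6667).
  dual value b^T y* = 40.
Strong duality: c^T x* = b^T y*. Confirmed.

40


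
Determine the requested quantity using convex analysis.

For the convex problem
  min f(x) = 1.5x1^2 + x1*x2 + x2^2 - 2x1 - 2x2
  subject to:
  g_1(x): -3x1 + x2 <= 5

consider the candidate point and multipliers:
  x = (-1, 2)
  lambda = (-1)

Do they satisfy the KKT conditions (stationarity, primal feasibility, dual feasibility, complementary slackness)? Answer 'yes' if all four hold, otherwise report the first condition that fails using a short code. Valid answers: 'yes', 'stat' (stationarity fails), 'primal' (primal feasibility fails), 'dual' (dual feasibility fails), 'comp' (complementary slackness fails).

Gradient of f: grad f(x) = Q x + c = (-3, 1)
Constraint values g_i(x) = a_i^T x - b_i:
  g_1((-1, 2)) = 0
Stationarity residual: grad f(x) + sum_i lambda_i a_i = (0, 0)
  -> stationarity OK
Primal feasibility (all g_i <= 0): OK
Dual feasibility (all lambda_i >= 0): FAILS
Complementary slackness (lambda_i * g_i(x) = 0 for all i): OK

Verdict: the first failing condition is dual_feasibility -> dual.

dual


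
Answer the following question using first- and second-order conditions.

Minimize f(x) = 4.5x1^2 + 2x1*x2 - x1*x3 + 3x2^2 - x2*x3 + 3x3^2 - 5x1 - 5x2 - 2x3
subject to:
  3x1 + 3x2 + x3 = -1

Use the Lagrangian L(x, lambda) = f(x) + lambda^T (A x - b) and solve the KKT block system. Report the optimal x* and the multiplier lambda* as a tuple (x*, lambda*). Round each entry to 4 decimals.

Form the Lagrangian:
  L(x, lambda) = (1/2) x^T Q x + c^T x + lambda^T (A x - b)
Stationarity (grad_x L = 0): Q x + c + A^T lambda = 0.
Primal feasibility: A x = b.

This gives the KKT block system:
  [ Q   A^T ] [ x     ]   [-c ]
  [ A    0  ] [ lambda ] = [ b ]

Solving the linear system:
  x*      = (-0.1127, -0.1972, -0.0704)
  lambda* = (2.1127)
  f(x*)   = 1.9014

x* = (-0.1127, -0.1972, -0.0704), lambda* = (2.1127)


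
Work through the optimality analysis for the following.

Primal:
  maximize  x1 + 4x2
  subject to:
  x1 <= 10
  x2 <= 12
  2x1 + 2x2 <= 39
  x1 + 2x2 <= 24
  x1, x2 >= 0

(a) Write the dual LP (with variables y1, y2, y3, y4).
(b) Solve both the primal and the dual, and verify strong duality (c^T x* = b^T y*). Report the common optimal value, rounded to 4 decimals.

The standard primal-dual pair for 'max c^T x s.t. A x <= b, x >= 0' is:
  Dual:  min b^T y  s.t.  A^T y >= c,  y >= 0.

So the dual LP is:
  minimize  10y1 + 12y2 + 39y3 + 24y4
  subject to:
    y1 + 2y3 + y4 >= 1
    y2 + 2y3 + 2y4 >= 4
    y1, y2, y3, y4 >= 0

Solving the primal: x* = (0, 12).
  primal value c^T x* = 48.
Solving the dual: y* = (0, 2, 0, 1).
  dual value b^T y* = 48.
Strong duality: c^T x* = b^T y*. Confirmed.

48


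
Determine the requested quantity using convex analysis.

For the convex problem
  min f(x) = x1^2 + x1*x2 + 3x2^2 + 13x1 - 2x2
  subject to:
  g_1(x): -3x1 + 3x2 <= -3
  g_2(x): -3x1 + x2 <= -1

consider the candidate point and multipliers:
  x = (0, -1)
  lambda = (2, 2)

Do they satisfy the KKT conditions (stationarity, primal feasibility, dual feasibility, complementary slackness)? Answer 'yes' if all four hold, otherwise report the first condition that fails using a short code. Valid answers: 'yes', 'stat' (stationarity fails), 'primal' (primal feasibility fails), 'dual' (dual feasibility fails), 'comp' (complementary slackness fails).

Gradient of f: grad f(x) = Q x + c = (12, -8)
Constraint values g_i(x) = a_i^T x - b_i:
  g_1((0, -1)) = 0
  g_2((0, -1)) = 0
Stationarity residual: grad f(x) + sum_i lambda_i a_i = (0, 0)
  -> stationarity OK
Primal feasibility (all g_i <= 0): OK
Dual feasibility (all lambda_i >= 0): OK
Complementary slackness (lambda_i * g_i(x) = 0 for all i): OK

Verdict: yes, KKT holds.

yes


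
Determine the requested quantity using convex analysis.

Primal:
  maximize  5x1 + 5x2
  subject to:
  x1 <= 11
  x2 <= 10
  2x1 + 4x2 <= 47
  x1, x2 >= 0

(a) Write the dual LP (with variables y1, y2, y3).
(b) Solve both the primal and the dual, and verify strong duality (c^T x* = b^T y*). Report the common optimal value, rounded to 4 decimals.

The standard primal-dual pair for 'max c^T x s.t. A x <= b, x >= 0' is:
  Dual:  min b^T y  s.t.  A^T y >= c,  y >= 0.

So the dual LP is:
  minimize  11y1 + 10y2 + 47y3
  subject to:
    y1 + 2y3 >= 5
    y2 + 4y3 >= 5
    y1, y2, y3 >= 0

Solving the primal: x* = (11, 6.25).
  primal value c^T x* = 86.25.
Solving the dual: y* = (2.5, 0, 1.25).
  dual value b^T y* = 86.25.
Strong duality: c^T x* = b^T y*. Confirmed.

86.25


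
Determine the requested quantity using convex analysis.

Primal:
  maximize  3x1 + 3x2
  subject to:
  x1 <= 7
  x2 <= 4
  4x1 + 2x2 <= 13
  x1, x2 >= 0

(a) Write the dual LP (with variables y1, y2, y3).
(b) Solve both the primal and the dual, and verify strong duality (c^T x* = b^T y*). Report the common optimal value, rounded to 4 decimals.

The standard primal-dual pair for 'max c^T x s.t. A x <= b, x >= 0' is:
  Dual:  min b^T y  s.t.  A^T y >= c,  y >= 0.

So the dual LP is:
  minimize  7y1 + 4y2 + 13y3
  subject to:
    y1 + 4y3 >= 3
    y2 + 2y3 >= 3
    y1, y2, y3 >= 0

Solving the primal: x* = (1.25, 4).
  primal value c^T x* = 15.75.
Solving the dual: y* = (0, 1.5, 0.75).
  dual value b^T y* = 15.75.
Strong duality: c^T x* = b^T y*. Confirmed.

15.75


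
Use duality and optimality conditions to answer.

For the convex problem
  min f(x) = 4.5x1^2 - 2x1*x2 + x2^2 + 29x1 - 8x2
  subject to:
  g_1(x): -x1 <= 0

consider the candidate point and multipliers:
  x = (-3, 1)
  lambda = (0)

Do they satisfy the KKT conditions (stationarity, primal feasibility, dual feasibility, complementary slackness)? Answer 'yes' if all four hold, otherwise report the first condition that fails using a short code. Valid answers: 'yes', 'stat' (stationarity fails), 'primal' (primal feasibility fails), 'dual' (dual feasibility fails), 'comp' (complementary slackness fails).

Gradient of f: grad f(x) = Q x + c = (0, 0)
Constraint values g_i(x) = a_i^T x - b_i:
  g_1((-3, 1)) = 3
Stationarity residual: grad f(x) + sum_i lambda_i a_i = (0, 0)
  -> stationarity OK
Primal feasibility (all g_i <= 0): FAILS
Dual feasibility (all lambda_i >= 0): OK
Complementary slackness (lambda_i * g_i(x) = 0 for all i): OK

Verdict: the first failing condition is primal_feasibility -> primal.

primal


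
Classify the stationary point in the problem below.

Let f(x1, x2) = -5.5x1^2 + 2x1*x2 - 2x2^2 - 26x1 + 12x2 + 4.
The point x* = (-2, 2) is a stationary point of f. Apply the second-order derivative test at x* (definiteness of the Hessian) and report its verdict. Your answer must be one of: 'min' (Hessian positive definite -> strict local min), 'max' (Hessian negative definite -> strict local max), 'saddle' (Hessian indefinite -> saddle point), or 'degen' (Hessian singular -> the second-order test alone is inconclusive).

Compute the Hessian H = grad^2 f:
  H = [[-11, 2], [2, -4]]
Verify stationarity: grad f(x*) = H x* + g = (0, 0).
Eigenvalues of H: -11.5311, -3.4689.
Both eigenvalues < 0, so H is negative definite -> x* is a strict local max.

max


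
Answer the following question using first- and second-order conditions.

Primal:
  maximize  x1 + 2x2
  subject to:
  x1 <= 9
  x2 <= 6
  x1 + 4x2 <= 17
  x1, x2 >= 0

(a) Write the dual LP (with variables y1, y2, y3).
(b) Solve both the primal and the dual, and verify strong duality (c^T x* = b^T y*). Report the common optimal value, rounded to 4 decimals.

The standard primal-dual pair for 'max c^T x s.t. A x <= b, x >= 0' is:
  Dual:  min b^T y  s.t.  A^T y >= c,  y >= 0.

So the dual LP is:
  minimize  9y1 + 6y2 + 17y3
  subject to:
    y1 + y3 >= 1
    y2 + 4y3 >= 2
    y1, y2, y3 >= 0

Solving the primal: x* = (9, 2).
  primal value c^T x* = 13.
Solving the dual: y* = (0.5, 0, 0.5).
  dual value b^T y* = 13.
Strong duality: c^T x* = b^T y*. Confirmed.

13


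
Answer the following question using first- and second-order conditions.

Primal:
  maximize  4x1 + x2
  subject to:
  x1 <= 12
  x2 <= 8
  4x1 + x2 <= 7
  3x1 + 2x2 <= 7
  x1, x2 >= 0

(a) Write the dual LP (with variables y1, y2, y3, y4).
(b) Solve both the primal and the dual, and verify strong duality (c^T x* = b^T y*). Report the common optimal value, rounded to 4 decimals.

The standard primal-dual pair for 'max c^T x s.t. A x <= b, x >= 0' is:
  Dual:  min b^T y  s.t.  A^T y >= c,  y >= 0.

So the dual LP is:
  minimize  12y1 + 8y2 + 7y3 + 7y4
  subject to:
    y1 + 4y3 + 3y4 >= 4
    y2 + y3 + 2y4 >= 1
    y1, y2, y3, y4 >= 0

Solving the primal: x* = (1.4, 1.4).
  primal value c^T x* = 7.
Solving the dual: y* = (0, 0, 1, 0).
  dual value b^T y* = 7.
Strong duality: c^T x* = b^T y*. Confirmed.

7
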